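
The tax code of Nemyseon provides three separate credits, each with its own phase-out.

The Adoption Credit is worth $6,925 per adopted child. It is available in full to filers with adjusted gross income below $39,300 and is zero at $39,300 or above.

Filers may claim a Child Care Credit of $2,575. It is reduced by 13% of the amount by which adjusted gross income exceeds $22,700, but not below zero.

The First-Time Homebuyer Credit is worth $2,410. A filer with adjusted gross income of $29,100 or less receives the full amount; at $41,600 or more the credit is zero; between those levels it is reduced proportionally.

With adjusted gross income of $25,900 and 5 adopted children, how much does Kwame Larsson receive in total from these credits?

$39,194

Adoption Credit: base = 5 × $6,925 = $34,625. $25,900 is below the $39,300 cutoff, so the full $34,625 applies.
Child Care Credit: 13% of the $3,200 excess over $22,700 is $416; credit = $2,575 − $416 = $2,159.
First-Time Homebuyer Credit: $25,900 is at or below the $29,100 threshold, so the full $2,410 applies.
Total: $34,625 + $2,159 + $2,410 = $39,194.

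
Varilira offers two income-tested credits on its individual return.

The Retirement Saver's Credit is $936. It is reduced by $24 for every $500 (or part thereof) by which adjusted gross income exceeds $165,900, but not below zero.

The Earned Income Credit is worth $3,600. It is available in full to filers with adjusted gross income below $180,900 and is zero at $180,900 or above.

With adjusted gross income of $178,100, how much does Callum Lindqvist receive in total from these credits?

$3,936

Retirement Saver's Credit: income exceeds $165,900 by $12,200, which is 25 full-or-partial $500 increments; reduction = 25 × $24 = $600, leaving $336.
Earned Income Credit: $178,100 is below the $180,900 cutoff, so the full $3,600 applies.
Total: $336 + $3,600 = $3,936.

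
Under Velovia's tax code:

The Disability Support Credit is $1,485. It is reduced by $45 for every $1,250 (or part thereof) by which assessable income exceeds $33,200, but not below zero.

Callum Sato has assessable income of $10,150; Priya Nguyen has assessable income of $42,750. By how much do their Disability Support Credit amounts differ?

Callum ($10,150): Disability Support Credit: $10,150 is at or below the $33,200 threshold, so the full $1,485 applies.
Priya ($42,750): Disability Support Credit: income exceeds $33,200 by $9,550, which is 8 full-or-partial $1,250 increments; reduction = 8 × $45 = $360, leaving $1,125.
Difference: |$1,485 − $1,125| = $360.

$360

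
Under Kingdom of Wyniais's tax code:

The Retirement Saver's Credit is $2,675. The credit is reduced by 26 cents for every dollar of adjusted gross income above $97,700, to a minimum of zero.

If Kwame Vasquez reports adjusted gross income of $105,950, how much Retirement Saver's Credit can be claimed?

Retirement Saver's Credit: 26% of the $8,250 excess over $97,700 is $2,145; credit = $2,675 − $2,145 = $530.

$530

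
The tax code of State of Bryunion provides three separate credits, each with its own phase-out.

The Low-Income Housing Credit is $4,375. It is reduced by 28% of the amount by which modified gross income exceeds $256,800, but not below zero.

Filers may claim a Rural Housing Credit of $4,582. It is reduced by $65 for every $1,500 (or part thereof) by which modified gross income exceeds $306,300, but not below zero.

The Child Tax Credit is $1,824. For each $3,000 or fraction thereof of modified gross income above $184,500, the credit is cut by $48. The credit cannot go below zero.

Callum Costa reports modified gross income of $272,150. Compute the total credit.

$5,043

Low-Income Housing Credit: 28% of the $15,350 excess over $256,800 is $4,298; credit = $4,375 − $4,298 = $77.
Rural Housing Credit: $272,150 is at or below the $306,300 threshold, so the full $4,582 applies.
Child Tax Credit: income exceeds $184,500 by $87,650, which is 30 full-or-partial $3,000 increments; reduction = 30 × $48 = $1,440, leaving $384.
Total: $77 + $4,582 + $384 = $5,043.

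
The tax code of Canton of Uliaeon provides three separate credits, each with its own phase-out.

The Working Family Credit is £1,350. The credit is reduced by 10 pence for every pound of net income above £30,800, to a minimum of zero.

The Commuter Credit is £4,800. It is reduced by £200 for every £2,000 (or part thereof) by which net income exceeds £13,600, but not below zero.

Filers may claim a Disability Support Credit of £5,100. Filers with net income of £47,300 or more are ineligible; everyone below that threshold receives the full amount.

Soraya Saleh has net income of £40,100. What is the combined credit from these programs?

£7,520

Working Family Credit: 10% of the £9,300 excess over £30,800 is £930; credit = £1,350 − £930 = £420.
Commuter Credit: income exceeds £13,600 by £26,500, which is 14 full-or-partial £2,000 increments; reduction = 14 × £200 = £2,800, leaving £2,000.
Disability Support Credit: £40,100 is below the £47,300 cutoff, so the full £5,100 applies.
Total: £420 + £2,000 + £5,100 = £7,520.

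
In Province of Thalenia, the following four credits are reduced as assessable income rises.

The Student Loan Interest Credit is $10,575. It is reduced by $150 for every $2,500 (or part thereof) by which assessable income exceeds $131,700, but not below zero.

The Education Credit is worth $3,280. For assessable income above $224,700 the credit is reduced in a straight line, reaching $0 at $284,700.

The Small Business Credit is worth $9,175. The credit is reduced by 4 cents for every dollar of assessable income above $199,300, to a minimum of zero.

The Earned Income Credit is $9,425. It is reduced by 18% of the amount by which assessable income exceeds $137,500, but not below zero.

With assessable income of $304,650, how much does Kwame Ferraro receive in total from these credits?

$5,036

Student Loan Interest Credit: income exceeds $131,700 by $172,950, which is 70 full-or-partial $2,500 increments; reduction = 70 × $150 = $10,500, leaving $75.
Education Credit: $304,650 is at or above $284,700, so the credit is $0.
Small Business Credit: 4% of the $105,350 excess over $199,300 is $4,214; credit = $9,175 − $4,214 = $4,961.
Earned Income Credit: 18% of the $167,150 excess over $137,500 is $30,087 ≥ base, so the credit is $0.
Total: $75 + $0 + $4,961 + $0 = $5,036.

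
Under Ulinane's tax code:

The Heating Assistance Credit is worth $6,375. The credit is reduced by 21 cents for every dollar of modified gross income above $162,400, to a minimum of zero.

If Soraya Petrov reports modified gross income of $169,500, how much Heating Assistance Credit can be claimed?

Heating Assistance Credit: 21% of the $7,100 excess over $162,400 is $1,491; credit = $6,375 − $1,491 = $4,884.

$4,884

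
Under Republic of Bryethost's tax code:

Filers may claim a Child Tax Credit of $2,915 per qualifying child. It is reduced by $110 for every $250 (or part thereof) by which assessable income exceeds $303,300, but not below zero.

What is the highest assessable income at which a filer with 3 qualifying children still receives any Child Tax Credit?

Full credit = 3 × $2,915 = $8,745.
After 79 increments the reduction is 79 × $110 = $8,690, leaving $55; one more increment wipes it out. Increment 79 ends at excess 79 × $250 = $19,750, so the highest qualifying income is $303,300 + $19,750 = $323,050.

$323,050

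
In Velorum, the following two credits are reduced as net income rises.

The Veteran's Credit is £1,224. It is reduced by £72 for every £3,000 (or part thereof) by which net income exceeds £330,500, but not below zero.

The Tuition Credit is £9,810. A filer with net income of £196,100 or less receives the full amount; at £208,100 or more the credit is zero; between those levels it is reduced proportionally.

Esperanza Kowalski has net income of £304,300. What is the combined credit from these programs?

Veteran's Credit: £304,300 is at or below the £330,500 threshold, so the full £1,224 applies.
Tuition Credit: £304,300 is at or above £208,100, so the credit is £0.
Total: £1,224 + £0 = £1,224.

£1,224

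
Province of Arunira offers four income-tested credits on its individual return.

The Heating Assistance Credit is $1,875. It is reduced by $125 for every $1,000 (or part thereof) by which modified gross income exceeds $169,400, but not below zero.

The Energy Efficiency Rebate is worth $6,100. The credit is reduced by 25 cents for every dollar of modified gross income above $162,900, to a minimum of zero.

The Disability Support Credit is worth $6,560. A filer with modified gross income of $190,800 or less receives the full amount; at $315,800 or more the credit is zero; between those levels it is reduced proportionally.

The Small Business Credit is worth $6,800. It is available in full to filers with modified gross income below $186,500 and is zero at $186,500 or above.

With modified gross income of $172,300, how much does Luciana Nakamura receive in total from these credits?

$18,610

Heating Assistance Credit: income exceeds $169,400 by $2,900, which is 3 full-or-partial $1,000 increments; reduction = 3 × $125 = $375, leaving $1,500.
Energy Efficiency Rebate: 25% of the $9,400 excess over $162,900 is $2,350; credit = $6,100 − $2,350 = $3,750.
Disability Support Credit: $172,300 is at or below the $190,800 threshold, so the full $6,560 applies.
Small Business Credit: $172,300 is below the $186,500 cutoff, so the full $6,800 applies.
Total: $1,500 + $3,750 + $6,560 + $6,800 = $18,610.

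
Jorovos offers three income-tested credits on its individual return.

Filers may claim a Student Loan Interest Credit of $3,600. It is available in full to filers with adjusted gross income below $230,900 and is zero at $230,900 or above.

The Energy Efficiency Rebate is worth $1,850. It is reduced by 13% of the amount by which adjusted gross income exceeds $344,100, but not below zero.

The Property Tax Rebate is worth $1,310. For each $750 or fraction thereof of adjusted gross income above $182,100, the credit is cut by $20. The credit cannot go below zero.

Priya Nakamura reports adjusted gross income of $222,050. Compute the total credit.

Student Loan Interest Credit: $222,050 is below the $230,900 cutoff, so the full $3,600 applies.
Energy Efficiency Rebate: $222,050 is at or below the $344,100 threshold, so the full $1,850 applies.
Property Tax Rebate: income exceeds $182,100 by $39,950, which is 54 full-or-partial $750 increments; reduction = 54 × $20 = $1,080, leaving $230.
Total: $3,600 + $1,850 + $230 = $5,680.

$5,680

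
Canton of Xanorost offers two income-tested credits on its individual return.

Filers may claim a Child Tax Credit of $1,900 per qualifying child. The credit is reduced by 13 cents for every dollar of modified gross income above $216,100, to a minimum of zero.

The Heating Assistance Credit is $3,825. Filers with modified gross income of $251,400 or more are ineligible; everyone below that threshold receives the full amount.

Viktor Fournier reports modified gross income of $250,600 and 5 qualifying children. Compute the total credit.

$8,840

Child Tax Credit: base = 5 × $1,900 = $9,500. 13% of the $34,500 excess over $216,100 is $4,485; credit = $9,500 − $4,485 = $5,015.
Heating Assistance Credit: $250,600 is below the $251,400 cutoff, so the full $3,825 applies.
Total: $5,015 + $3,825 = $8,840.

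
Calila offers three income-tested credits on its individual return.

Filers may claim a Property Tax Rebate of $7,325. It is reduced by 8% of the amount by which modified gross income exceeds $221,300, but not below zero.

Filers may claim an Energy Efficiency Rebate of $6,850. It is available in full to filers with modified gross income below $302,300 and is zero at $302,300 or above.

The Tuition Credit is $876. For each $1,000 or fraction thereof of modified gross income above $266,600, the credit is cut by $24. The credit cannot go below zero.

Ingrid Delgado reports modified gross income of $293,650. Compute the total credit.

Property Tax Rebate: 8% of the $72,350 excess over $221,300 is $5,788; credit = $7,325 − $5,788 = $1,537.
Energy Efficiency Rebate: $293,650 is below the $302,300 cutoff, so the full $6,850 applies.
Tuition Credit: income exceeds $266,600 by $27,050, which is 28 full-or-partial $1,000 increments; reduction = 28 × $24 = $672, leaving $204.
Total: $1,537 + $6,850 + $204 = $8,591.

$8,591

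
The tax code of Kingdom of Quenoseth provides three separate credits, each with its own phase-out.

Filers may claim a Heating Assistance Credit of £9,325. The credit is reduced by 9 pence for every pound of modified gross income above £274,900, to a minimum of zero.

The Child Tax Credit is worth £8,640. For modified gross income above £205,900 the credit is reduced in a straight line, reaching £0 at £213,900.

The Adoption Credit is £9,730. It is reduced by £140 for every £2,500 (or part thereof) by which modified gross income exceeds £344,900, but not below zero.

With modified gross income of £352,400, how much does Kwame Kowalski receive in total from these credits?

£11,660

Heating Assistance Credit: 9% of the £77,500 excess over £274,900 is £6,975; credit = £9,325 − £6,975 = £2,350.
Child Tax Credit: £352,400 is at or above £213,900, so the credit is £0.
Adoption Credit: income exceeds £344,900 by £7,500, which is 3 full-or-partial £2,500 increments; reduction = 3 × £140 = £420, leaving £9,310.
Total: £2,350 + £0 + £9,310 = £11,660.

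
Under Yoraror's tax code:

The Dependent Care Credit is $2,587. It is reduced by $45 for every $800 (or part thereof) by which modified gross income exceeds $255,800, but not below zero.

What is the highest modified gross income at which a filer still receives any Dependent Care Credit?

After 57 increments the reduction is 57 × $45 = $2,565, leaving $22; one more increment wipes it out. Increment 57 ends at excess 57 × $800 = $45,600, so the highest qualifying income is $255,800 + $45,600 = $301,400.

$301,400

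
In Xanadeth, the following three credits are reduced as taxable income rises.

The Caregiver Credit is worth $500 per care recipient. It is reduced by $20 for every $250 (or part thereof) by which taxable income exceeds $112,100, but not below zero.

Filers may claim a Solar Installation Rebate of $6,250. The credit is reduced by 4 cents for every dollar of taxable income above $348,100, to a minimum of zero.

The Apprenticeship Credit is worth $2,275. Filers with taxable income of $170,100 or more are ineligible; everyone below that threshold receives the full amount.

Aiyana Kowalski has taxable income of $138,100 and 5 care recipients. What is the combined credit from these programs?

$8,945

Caregiver Credit: base = 5 × $500 = $2,500. income exceeds $112,100 by $26,000, which is 104 full-or-partial $250 increments; reduction = 104 × $20 = $2,080, leaving $420.
Solar Installation Rebate: $138,100 is at or below the $348,100 threshold, so the full $6,250 applies.
Apprenticeship Credit: $138,100 is below the $170,100 cutoff, so the full $2,275 applies.
Total: $420 + $6,250 + $2,275 = $8,945.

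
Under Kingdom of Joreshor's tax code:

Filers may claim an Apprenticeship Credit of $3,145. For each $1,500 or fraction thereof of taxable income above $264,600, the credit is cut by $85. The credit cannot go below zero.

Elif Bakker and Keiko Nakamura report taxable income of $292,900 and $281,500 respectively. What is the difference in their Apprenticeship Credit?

Elif ($292,900): Apprenticeship Credit: income exceeds $264,600 by $28,300, which is 19 full-or-partial $1,500 increments; reduction = 19 × $85 = $1,615, leaving $1,530.
Keiko ($281,500): Apprenticeship Credit: income exceeds $264,600 by $16,900, which is 12 full-or-partial $1,500 increments; reduction = 12 × $85 = $1,020, leaving $2,125.
Difference: |$1,530 − $2,125| = $595.

$595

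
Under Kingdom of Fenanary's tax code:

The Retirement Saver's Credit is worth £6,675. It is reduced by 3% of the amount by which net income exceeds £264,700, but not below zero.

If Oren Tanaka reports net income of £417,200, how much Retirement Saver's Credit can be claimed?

£2,100

Retirement Saver's Credit: 3% of the £152,500 excess over £264,700 is £4,575; credit = £6,675 − £4,575 = £2,100.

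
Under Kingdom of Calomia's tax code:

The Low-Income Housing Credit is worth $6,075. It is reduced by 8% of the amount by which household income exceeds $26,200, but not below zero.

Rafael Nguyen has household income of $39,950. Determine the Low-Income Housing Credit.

$4,975

Low-Income Housing Credit: 8% of the $13,750 excess over $26,200 is $1,100; credit = $6,075 − $1,100 = $4,975.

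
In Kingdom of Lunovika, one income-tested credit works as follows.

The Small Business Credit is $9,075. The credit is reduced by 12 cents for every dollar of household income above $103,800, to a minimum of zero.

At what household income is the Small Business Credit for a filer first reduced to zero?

The credit falls by 12% of each dollar above $103,800, so it reaches zero when the excess is $9,075 / 12% = $75,625: income = $103,800 + $75,625 = $179,425.

$179,425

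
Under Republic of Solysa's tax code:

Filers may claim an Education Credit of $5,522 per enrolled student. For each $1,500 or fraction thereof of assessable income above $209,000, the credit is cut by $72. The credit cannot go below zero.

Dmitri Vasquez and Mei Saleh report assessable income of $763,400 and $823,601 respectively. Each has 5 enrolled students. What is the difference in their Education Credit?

Dmitri ($763,400): Education Credit: base = 5 × $5,522 = $27,610. income exceeds $209,000 by $554,400, which is 370 full-or-partial $1,500 increments; reduction = 370 × $72 = $26,640, leaving $970.
Mei ($823,601): Education Credit: base = 5 × $5,522 = $27,610. income exceeds $209,000 by $614,601 → 410 increments × $72 = $29,520 ≥ base, so the credit is $0.
Difference: |$970 − $0| = $970.

$970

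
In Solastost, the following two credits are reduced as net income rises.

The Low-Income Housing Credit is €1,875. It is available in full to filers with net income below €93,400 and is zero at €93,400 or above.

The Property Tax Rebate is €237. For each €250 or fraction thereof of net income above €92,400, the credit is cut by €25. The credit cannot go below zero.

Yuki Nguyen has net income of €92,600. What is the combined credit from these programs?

Low-Income Housing Credit: €92,600 is below the €93,400 cutoff, so the full €1,875 applies.
Property Tax Rebate: income exceeds €92,400 by €200, which is 1 full-or-partial €250 increment; reduction = 1 × €25 = €25, leaving €212.
Total: €1,875 + €212 = €2,087.

€2,087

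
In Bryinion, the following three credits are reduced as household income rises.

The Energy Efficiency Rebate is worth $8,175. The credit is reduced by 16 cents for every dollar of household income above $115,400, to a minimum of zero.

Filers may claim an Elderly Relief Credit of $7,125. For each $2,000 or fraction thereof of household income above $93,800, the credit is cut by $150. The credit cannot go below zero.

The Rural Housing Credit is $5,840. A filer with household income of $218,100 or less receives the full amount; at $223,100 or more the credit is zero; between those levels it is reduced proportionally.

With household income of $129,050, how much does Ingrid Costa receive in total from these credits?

Energy Efficiency Rebate: 16% of the $13,650 excess over $115,400 is $2,184; credit = $8,175 − $2,184 = $5,991.
Elderly Relief Credit: income exceeds $93,800 by $35,250, which is 18 full-or-partial $2,000 increments; reduction = 18 × $150 = $2,700, leaving $4,425.
Rural Housing Credit: $129,050 is at or below the $218,100 threshold, so the full $5,840 applies.
Total: $5,991 + $4,425 + $5,840 = $16,256.

$16,256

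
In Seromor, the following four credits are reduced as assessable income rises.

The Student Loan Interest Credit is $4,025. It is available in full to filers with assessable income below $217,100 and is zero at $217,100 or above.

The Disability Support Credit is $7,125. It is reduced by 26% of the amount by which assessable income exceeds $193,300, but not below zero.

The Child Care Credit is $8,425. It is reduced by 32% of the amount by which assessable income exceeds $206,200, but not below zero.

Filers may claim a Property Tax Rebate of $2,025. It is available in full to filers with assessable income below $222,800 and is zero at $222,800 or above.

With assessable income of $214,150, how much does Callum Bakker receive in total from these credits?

$13,635

Student Loan Interest Credit: $214,150 is below the $217,100 cutoff, so the full $4,025 applies.
Disability Support Credit: 26% of the $20,850 excess over $193,300 is $5,421; credit = $7,125 − $5,421 = $1,704.
Child Care Credit: 32% of the $7,950 excess over $206,200 is $2,544; credit = $8,425 − $2,544 = $5,881.
Property Tax Rebate: $214,150 is below the $222,800 cutoff, so the full $2,025 applies.
Total: $4,025 + $1,704 + $5,881 + $2,025 = $13,635.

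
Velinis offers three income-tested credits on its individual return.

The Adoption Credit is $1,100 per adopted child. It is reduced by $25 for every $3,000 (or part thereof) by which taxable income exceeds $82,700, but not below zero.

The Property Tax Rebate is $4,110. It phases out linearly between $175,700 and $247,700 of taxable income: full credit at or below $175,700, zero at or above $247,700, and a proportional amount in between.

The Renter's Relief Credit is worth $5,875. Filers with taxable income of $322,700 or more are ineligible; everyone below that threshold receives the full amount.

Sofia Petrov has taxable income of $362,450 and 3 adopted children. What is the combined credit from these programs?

$950

Adoption Credit: base = 3 × $1,100 = $3,300. income exceeds $82,700 by $279,750, which is 94 full-or-partial $3,000 increments; reduction = 94 × $25 = $2,350, leaving $950.
Property Tax Rebate: $362,450 is at or above $247,700, so the credit is $0.
Renter's Relief Credit: $362,450 meets or exceeds the $322,700 cutoff, so the credit is $0.
Total: $950 + $0 + $0 = $950.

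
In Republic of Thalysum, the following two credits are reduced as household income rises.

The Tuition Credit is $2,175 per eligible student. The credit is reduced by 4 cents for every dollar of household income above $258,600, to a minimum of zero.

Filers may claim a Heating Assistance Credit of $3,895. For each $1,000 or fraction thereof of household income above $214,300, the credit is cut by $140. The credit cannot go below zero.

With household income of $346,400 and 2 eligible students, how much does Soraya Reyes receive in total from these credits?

Tuition Credit: base = 2 × $2,175 = $4,350. 4% of the $87,800 excess over $258,600 is $3,512; credit = $4,350 − $3,512 = $838.
Heating Assistance Credit: income exceeds $214,300 by $132,100 → 133 increments × $140 = $18,620 ≥ base, so the credit is $0.
Total: $838 + $0 = $838.

$838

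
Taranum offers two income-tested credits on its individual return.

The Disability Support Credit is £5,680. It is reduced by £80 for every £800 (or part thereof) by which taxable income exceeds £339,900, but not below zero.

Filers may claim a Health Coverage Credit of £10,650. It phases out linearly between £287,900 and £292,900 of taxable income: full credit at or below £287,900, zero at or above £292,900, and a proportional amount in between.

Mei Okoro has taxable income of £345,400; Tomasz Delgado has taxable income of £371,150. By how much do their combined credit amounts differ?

Mei (£345,400): Disability Support Credit: income exceeds £339,900 by £5,500, which is 7 full-or-partial £800 increments; reduction = 7 × £80 = £560, leaving £5,120. Health Coverage Credit: £345,400 is at or above £292,900, so the credit is £0. total £5,120 + £0 = £5,120
Tomasz (£371,150): Disability Support Credit: income exceeds £339,900 by £31,250, which is 40 full-or-partial £800 increments; reduction = 40 × £80 = £3,200, leaving £2,480. Health Coverage Credit: £371,150 is at or above £292,900, so the credit is £0. total £2,480 + £0 = £2,480
Difference: |£5,120 − £2,480| = £2,640.

£2,640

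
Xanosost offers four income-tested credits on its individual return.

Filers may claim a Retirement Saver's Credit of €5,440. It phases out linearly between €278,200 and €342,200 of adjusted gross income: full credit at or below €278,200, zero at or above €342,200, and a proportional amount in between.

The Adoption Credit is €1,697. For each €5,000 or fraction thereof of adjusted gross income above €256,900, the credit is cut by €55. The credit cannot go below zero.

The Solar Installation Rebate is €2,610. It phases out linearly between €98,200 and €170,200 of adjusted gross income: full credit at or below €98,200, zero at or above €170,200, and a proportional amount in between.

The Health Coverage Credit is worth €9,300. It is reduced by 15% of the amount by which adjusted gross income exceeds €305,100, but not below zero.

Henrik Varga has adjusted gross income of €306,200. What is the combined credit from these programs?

€13,342

Retirement Saver's Credit: €306,200 is €28,000 into a €64,000 phase-out range, leaving 36,000/64,000 of the credit: €5,440 × 36,000/64,000 = €3,060.
Adoption Credit: income exceeds €256,900 by €49,300, which is 10 full-or-partial €5,000 increments; reduction = 10 × €55 = €550, leaving €1,147.
Solar Installation Rebate: €306,200 is at or above €170,200, so the credit is €0.
Health Coverage Credit: 15% of the €1,100 excess over €305,100 is €165; credit = €9,300 − €165 = €9,135.
Total: €3,060 + €1,147 + €0 + €9,135 = €13,342.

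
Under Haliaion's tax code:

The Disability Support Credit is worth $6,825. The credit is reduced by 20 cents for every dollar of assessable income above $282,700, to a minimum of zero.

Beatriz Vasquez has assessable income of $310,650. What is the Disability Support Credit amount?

$1,235

Disability Support Credit: 20% of the $27,950 excess over $282,700 is $5,590; credit = $6,825 − $5,590 = $1,235.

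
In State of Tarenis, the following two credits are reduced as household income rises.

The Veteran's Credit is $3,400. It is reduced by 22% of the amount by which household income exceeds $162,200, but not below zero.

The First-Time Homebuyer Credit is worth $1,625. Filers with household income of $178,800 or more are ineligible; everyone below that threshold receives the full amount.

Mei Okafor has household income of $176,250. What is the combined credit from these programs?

$1,934

Veteran's Credit: 22% of the $14,050 excess over $162,200 is $3,091; credit = $3,400 − $3,091 = $309.
First-Time Homebuyer Credit: $176,250 is below the $178,800 cutoff, so the full $1,625 applies.
Total: $309 + $1,625 = $1,934.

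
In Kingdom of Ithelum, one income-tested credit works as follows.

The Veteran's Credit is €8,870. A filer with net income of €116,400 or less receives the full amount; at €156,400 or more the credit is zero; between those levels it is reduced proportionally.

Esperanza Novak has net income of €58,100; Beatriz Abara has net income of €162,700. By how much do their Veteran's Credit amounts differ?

€8,870

Esperanza (€58,100): Veteran's Credit: €58,100 is at or below the €116,400 threshold, so the full €8,870 applies.
Beatriz (€162,700): Veteran's Credit: €162,700 is at or above €156,400, so the credit is €0.
Difference: |€8,870 − €0| = €8,870.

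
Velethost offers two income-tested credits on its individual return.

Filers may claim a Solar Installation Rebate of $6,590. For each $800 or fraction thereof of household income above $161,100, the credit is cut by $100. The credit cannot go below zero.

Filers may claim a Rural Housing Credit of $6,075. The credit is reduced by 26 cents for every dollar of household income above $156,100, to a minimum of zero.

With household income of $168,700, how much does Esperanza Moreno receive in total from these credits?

Solar Installation Rebate: income exceeds $161,100 by $7,600, which is 10 full-or-partial $800 increments; reduction = 10 × $100 = $1,000, leaving $5,590.
Rural Housing Credit: 26% of the $12,600 excess over $156,100 is $3,276; credit = $6,075 − $3,276 = $2,799.
Total: $5,590 + $2,799 = $8,389.

$8,389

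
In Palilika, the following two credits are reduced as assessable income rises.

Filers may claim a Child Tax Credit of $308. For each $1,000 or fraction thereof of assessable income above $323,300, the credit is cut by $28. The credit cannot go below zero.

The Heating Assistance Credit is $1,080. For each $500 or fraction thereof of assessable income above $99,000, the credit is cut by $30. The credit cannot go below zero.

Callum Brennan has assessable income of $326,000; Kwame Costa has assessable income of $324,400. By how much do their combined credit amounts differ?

$28

Callum ($326,000): Child Tax Credit: income exceeds $323,300 by $2,700, which is 3 full-or-partial $1,000 increments; reduction = 3 × $28 = $84, leaving $224. Heating Assistance Credit: income exceeds $99,000 by $227,000 → 454 increments × $30 = $13,620 ≥ base, so the credit is $0. total $224 + $0 = $224
Kwame ($324,400): Child Tax Credit: income exceeds $323,300 by $1,100, which is 2 full-or-partial $1,000 increments; reduction = 2 × $28 = $56, leaving $252. Heating Assistance Credit: income exceeds $99,000 by $225,400 → 451 increments × $30 = $13,530 ≥ base, so the credit is $0. total $252 + $0 = $252
Difference: |$224 − $252| = $28.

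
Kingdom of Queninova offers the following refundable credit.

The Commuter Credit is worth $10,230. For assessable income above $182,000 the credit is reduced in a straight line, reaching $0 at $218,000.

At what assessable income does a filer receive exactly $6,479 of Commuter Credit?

$195,200

$6,479 is 6,479/10,230 of the full $10,230, so 3,751/10,230 of the $36,000 range has been used: income = $182,000 + $36,000 × 3,751/10,230 = $195,200.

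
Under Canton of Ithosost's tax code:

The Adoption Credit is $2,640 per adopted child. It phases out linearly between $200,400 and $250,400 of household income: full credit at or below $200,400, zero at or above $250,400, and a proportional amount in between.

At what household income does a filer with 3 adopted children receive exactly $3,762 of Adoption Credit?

Full credit = 3 × $2,640 = $7,920.
$3,762 is 3,762/7,920 of the full $7,920, so 4,158/7,920 of the $50,000 range has been used: income = $200,400 + $50,000 × 4,158/7,920 = $226,650.

$226,650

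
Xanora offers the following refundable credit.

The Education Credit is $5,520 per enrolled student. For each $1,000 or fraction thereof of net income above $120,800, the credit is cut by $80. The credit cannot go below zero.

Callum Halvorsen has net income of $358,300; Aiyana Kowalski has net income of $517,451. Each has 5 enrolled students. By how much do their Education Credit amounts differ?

Callum ($358,300): Education Credit: base = 5 × $5,520 = $27,600. income exceeds $120,800 by $237,500, which is 238 full-or-partial $1,000 increments; reduction = 238 × $80 = $19,040, leaving $8,560.
Aiyana ($517,451): Education Credit: base = 5 × $5,520 = $27,600. income exceeds $120,800 by $396,651 → 397 increments × $80 = $31,760 ≥ base, so the credit is $0.
Difference: |$8,560 − $0| = $8,560.

$8,560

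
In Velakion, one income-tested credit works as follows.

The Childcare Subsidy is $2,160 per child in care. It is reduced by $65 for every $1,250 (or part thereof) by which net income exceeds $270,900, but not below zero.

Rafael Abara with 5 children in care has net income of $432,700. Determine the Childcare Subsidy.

Childcare Subsidy: base = 5 × $2,160 = $10,800. income exceeds $270,900 by $161,800, which is 130 full-or-partial $1,250 increments; reduction = 130 × $65 = $8,450, leaving $2,350.

$2,350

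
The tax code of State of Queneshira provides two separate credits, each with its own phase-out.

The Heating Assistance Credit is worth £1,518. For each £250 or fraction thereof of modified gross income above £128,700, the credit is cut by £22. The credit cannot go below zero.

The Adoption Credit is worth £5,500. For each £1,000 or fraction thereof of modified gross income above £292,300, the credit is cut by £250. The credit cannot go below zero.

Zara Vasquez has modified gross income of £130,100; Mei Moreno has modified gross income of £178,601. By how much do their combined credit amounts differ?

Zara (£130,100): Heating Assistance Credit: income exceeds £128,700 by £1,400, which is 6 full-or-partial £250 increments; reduction = 6 × £22 = £132, leaving £1,386. Adoption Credit: £130,100 is at or below the £292,300 threshold, so the full £5,500 applies. total £1,386 + £5,500 = £6,886
Mei (£178,601): Heating Assistance Credit: income exceeds £128,700 by £49,901 → 200 increments × £22 = £4,400 ≥ base, so the credit is £0. Adoption Credit: £178,601 is at or below the £292,300 threshold, so the full £5,500 applies. total £0 + £5,500 = £5,500
Difference: |£6,886 − £5,500| = £1,386.

£1,386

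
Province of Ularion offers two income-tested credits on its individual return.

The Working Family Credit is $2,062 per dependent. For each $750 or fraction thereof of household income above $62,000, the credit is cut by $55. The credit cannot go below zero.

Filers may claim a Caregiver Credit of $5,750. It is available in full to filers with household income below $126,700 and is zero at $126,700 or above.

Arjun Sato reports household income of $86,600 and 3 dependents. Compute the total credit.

$10,121

Working Family Credit: base = 3 × $2,062 = $6,186. income exceeds $62,000 by $24,600, which is 33 full-or-partial $750 increments; reduction = 33 × $55 = $1,815, leaving $4,371.
Caregiver Credit: $86,600 is below the $126,700 cutoff, so the full $5,750 applies.
Total: $4,371 + $5,750 = $10,121.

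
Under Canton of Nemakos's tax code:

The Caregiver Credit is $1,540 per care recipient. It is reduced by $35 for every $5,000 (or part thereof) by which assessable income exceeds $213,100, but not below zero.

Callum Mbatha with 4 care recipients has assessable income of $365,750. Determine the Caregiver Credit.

$5,075

Caregiver Credit: base = 4 × $1,540 = $6,160. income exceeds $213,100 by $152,650, which is 31 full-or-partial $5,000 increments; reduction = 31 × $35 = $1,085, leaving $5,075.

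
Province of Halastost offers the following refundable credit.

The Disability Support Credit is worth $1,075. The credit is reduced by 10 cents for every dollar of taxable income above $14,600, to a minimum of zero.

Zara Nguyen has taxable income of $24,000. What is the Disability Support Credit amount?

$135

Disability Support Credit: 10% of the $9,400 excess over $14,600 is $940; credit = $1,075 − $940 = $135.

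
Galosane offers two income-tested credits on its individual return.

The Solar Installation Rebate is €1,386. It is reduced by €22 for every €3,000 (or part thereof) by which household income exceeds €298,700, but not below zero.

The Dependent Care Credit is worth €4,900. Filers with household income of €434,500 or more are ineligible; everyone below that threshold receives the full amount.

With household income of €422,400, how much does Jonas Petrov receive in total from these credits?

€5,362

Solar Installation Rebate: income exceeds €298,700 by €123,700, which is 42 full-or-partial €3,000 increments; reduction = 42 × €22 = €924, leaving €462.
Dependent Care Credit: €422,400 is below the €434,500 cutoff, so the full €4,900 applies.
Total: €462 + €4,900 = €5,362.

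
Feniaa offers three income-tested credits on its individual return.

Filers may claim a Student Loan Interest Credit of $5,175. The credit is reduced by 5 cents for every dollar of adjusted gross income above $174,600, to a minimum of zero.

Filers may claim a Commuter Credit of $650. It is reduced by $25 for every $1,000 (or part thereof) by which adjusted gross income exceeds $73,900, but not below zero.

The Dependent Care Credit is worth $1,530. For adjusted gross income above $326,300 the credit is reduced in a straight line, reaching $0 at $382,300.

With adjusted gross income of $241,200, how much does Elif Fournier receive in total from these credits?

Student Loan Interest Credit: 5% of the $66,600 excess over $174,600 is $3,330; credit = $5,175 − $3,330 = $1,845.
Commuter Credit: income exceeds $73,900 by $167,300 → 168 increments × $25 = $4,200 ≥ base, so the credit is $0.
Dependent Care Credit: $241,200 is at or below the $326,300 threshold, so the full $1,530 applies.
Total: $1,845 + $0 + $1,530 = $3,375.

$3,375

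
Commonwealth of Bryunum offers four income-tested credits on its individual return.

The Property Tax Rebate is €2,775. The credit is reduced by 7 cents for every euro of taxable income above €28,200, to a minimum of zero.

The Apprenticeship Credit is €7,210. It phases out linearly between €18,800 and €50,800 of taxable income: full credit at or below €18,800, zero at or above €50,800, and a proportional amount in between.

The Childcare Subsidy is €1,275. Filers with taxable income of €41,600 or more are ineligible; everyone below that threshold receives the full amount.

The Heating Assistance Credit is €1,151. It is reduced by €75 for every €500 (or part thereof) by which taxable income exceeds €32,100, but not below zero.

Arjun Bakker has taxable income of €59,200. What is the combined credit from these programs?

Property Tax Rebate: 7% of the €31,000 excess over €28,200 is €2,170; credit = €2,775 − €2,170 = €605.
Apprenticeship Credit: €59,200 is at or above €50,800, so the credit is €0.
Childcare Subsidy: €59,200 meets or exceeds the €41,600 cutoff, so the credit is €0.
Heating Assistance Credit: income exceeds €32,100 by €27,100 → 55 increments × €75 = €4,125 ≥ base, so the credit is €0.
Total: €605 + €0 + €0 + €0 = €605.

€605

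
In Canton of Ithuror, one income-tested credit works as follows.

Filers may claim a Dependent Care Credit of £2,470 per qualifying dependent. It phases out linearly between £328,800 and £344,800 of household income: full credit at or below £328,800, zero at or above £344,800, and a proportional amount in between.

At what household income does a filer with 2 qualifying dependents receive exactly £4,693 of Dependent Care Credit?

£329,600

Full credit = 2 × £2,470 = £4,940.
£4,693 is 4,693/4,940 of the full £4,940, so 247/4,940 of the £16,000 range has been used: income = £328,800 + £16,000 × 247/4,940 = £329,600.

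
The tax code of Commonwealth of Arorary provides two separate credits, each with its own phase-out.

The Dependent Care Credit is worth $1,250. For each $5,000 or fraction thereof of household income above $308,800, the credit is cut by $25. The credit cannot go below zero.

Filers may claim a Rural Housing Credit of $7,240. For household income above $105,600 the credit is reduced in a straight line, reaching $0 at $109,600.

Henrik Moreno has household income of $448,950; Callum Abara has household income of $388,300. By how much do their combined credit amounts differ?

$325

Henrik ($448,950): Dependent Care Credit: income exceeds $308,800 by $140,150, which is 29 full-or-partial $5,000 increments; reduction = 29 × $25 = $725, leaving $525. Rural Housing Credit: $448,950 is at or above $109,600, so the credit is $0. total $525 + $0 = $525
Callum ($388,300): Dependent Care Credit: income exceeds $308,800 by $79,500, which is 16 full-or-partial $5,000 increments; reduction = 16 × $25 = $400, leaving $850. Rural Housing Credit: $388,300 is at or above $109,600, so the credit is $0. total $850 + $0 = $850
Difference: |$525 − $850| = $325.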